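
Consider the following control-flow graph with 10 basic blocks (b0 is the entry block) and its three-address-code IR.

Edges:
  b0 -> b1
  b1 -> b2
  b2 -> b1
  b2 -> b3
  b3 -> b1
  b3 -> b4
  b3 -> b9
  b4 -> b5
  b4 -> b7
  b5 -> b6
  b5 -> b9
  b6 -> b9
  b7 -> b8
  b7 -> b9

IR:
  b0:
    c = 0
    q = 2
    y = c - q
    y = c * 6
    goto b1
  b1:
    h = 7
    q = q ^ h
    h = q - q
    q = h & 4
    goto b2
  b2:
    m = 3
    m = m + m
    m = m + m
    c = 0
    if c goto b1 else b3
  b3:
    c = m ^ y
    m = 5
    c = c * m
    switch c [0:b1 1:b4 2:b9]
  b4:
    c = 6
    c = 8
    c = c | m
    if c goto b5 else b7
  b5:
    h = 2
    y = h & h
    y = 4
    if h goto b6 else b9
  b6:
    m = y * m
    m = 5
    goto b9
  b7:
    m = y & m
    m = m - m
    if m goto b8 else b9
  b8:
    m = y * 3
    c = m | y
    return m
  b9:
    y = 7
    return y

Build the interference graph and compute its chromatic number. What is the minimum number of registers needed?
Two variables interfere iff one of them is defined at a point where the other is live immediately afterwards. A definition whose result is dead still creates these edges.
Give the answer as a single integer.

def/use:
  b0: {c,q,y} / ∅
  b1: {h,q} / {q}
  b2: {c,m} / ∅
  b3: {c,m} / {m,y}
  b4: {c} / {m}
  b5: {h,y} / ∅
  b6: {m} / {m,y}
  b7: {m} / {m,y}
  b8: {c,m} / {y}
  b9: {y} / ∅

Backward fixpoint:
  b0: in=∅ out={q,y}
  b1: in={q,y} out={q,y}
  b2: in={q,y} out={m,q,y}
  b3: in={m,q,y} out={m,q,y}
  b4: in={m,y} out={m,y}
  b5: in={m} out={m,y}
  b6: in={m,y} out=∅
  b7: in={m,y} out={y}
  b8: in={y} out=∅
  b9: in=∅ out=∅

Interfere edges:
  c↔{m,q,y}
  h↔{m,q,y}
  m↔{c,h,q,y}
  q↔{c,h,m,y}
  y↔{c,h,m,q}

Registers:
  clique {c,m,q,y} ⇒ need ≥ 4
  4-colouring: R0={m}  R1={q}  R2={y}  R3={c,h}
  χ = 4

Answer: 4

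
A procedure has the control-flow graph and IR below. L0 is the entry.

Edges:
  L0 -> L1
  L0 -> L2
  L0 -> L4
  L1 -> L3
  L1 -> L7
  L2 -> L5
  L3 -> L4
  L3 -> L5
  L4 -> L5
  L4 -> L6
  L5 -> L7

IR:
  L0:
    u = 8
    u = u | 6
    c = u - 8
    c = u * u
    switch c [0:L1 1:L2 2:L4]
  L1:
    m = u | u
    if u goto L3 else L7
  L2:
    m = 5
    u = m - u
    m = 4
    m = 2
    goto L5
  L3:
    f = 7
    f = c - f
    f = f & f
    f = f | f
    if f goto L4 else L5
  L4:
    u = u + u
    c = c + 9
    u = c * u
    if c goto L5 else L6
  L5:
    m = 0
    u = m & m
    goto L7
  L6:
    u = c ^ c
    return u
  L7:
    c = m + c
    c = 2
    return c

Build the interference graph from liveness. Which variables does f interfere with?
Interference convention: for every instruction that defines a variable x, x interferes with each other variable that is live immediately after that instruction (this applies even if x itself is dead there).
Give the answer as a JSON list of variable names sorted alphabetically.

def/use:
  L0 def {c,u} use ∅
  L1 def {m} use {u}
  L2 def {m,u} use {u}
  L3 def {f} use {c}
  L4 def {c,u} use {c,u}
  L5 def {m,u} use ∅
  L6 def {u} use {c}
  L7 def {c} use {c,m}

Liveness:
  live L0: ∅→{c,u}
  live L1: {c,u}→{c,m,u}
  live L2: {c,u}→{c}
  live L3: {c,u}→{c,u}
  live L4: {c,u}→{c}
  live L5: {c}→{c,m}
  live L6: {c}→∅
  live L7: {c,m}→∅

Interference:
  c: {f,m,u}
  f: {c,u}
  m: {c,u}
  u: {c,f,m}

N(f) = ["c", "u"]

Answer: ["c", "u"]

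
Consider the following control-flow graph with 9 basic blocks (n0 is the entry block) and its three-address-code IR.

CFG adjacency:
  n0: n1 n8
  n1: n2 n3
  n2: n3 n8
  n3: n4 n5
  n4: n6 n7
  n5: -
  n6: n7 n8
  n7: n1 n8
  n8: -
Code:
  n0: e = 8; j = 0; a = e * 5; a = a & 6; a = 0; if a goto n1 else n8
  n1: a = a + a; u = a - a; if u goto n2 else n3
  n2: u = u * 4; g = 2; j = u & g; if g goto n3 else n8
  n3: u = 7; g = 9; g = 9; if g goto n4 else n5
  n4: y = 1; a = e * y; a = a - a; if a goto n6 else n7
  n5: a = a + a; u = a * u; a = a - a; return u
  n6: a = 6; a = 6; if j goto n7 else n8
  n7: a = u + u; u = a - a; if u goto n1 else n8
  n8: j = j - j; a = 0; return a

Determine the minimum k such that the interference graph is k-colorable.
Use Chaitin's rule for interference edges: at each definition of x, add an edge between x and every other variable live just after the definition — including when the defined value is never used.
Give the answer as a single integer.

def/use:
  n0 def {a,e,j} use ∅
  n1 def {a,u} use {a}
  n2 def {g,j,u} use {u}
  n3 def {g,u} use ∅
  n4 def {a,y} use {e}
  n5 def {a,u} use {a,u}
  n6 def {a} use {j}
  n7 def {a,u} use {u}
  n8 def {a,j} use {j}

Live sets:
  n0: in=∅ out={a,e,j}
  n1: in={a,e,j} out={a,e,j,u}
  n2: in={a,e,u} out={a,e,j}
  n3: in={a,e,j} out={a,e,j,u}
  n4: in={e,j,u} out={e,j,u}
  n5: in={a,u} out=∅
  n6: in={e,j,u} out={e,j,u}
  n7: in={e,j,u} out={a,e,j}
  n8: in={j} out=∅

Interfere edges:
  a: {e,g,j,u}
  e: {a,g,j,u,y}
  g: {a,e,j,u}
  j: {a,e,g,u,y}
  u: {a,e,g,j,y}
  y: {e,j,u}

Registers:
  {a,e,g,j,u} pairwise interfere (5-clique) ⇒ χ ≥ 5
  assign a→c3 e→c0 g→c4 j→c1 u→c2 y→c3 — no edge inside a register ⇒ χ ≤ 5
  χ = 5

Answer: 5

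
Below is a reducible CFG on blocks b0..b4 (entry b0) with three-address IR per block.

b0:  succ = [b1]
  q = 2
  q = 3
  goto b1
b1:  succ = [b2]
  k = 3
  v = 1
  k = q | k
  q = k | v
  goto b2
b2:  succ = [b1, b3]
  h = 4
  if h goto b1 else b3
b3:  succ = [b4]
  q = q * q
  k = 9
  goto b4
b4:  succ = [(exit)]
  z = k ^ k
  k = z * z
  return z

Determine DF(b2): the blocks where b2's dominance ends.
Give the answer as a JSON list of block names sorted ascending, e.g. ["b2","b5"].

idom tree: b1←b0 b2←b1 b3←b2 b4←b3
Dom at joins:
  b1: preds {b0,b2}: {b0} ∩ {b0,b1,b2} = {b0}; idom=b0

DF walk-up:
  join b1 pred b0: · stop@b0
  join b1 pred b2: b2→b1 stop@b0
  b0 → ∅
  b1 → {b1}
  b2 → {b1}
  b3 → ∅
  b4 → ∅

DF(b2) = ["b1"]

Answer: ["b1"]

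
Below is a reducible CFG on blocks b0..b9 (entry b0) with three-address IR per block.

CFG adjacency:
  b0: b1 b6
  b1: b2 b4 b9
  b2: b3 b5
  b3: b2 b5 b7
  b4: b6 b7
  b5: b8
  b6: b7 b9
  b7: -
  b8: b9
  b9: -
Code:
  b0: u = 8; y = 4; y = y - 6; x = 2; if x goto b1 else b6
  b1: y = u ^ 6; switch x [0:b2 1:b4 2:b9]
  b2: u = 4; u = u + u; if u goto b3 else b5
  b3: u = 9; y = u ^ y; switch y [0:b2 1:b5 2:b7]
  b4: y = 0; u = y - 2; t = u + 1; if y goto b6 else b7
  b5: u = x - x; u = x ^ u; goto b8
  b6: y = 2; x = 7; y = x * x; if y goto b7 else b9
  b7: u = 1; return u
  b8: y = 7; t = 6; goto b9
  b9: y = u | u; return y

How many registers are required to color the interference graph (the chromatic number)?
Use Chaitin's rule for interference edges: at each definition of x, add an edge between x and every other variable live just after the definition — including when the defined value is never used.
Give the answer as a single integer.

Answer: 3

Working:
Per-block:
  b0: {u,x,y} / ∅
  b1: {y} / {u,x}
  b2: {u} / ∅
  b3: {u,y} / {y}
  b4: {t,u,y} / ∅
  b5: {u} / {x}
  b6: {x,y} / ∅
  b7: {u} / ∅
  b8: {t,y} / ∅
  b9: {y} / {u}

Liveness:
  b0 li=∅ lo={u,x}
  b1 li={u,x} lo={u,x,y}
  b2 li={x,y} lo={x,y}
  b3 li={x,y} lo={x,y}
  b4 li=∅ lo={u}
  b5 li={x} lo={u}
  b6 li={u} lo={u}
  b7 li=∅ lo=∅
  b8 li={u} lo={u}
  b9 li={u} lo=∅

Interfere edges:
  t↔{u,y}
  u↔{t,x,y}
  x↔{u,y}
  y↔{t,u,x}

Registers:
  {t,u,y} pairwise interfere (3-clique) ⇒ χ ≥ 3
  3-colouring: R0={u}  R1={y}  R2={t,x}
  χ = 3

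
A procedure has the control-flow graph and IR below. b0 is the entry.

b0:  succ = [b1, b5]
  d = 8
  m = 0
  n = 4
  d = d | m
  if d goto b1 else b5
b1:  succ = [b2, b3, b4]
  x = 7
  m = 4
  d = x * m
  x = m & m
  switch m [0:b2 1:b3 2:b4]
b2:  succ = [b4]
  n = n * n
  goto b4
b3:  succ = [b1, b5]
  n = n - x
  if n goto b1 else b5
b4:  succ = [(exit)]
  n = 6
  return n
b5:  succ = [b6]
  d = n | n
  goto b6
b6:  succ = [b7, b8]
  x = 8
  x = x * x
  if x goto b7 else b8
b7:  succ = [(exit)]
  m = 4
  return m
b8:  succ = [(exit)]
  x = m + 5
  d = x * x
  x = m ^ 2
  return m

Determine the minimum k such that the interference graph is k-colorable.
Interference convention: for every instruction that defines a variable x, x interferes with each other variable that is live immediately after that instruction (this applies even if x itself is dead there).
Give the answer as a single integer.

Answer: 3

Analysis:
Per-block:
  b0: {d,m,n} / ∅
  b1: {d,m,x} / ∅
  b2: {n} / {n}
  b3: {n} / {n,x}
  b4: {n} / ∅
  b5: {d} / {n}
  b6: {x} / ∅
  b7: {m} / ∅
  b8: {d,x} / {m}

Liveness:
  live b0: ∅→{m,n}
  live b1: {n}→{m,n,x}
  live b2: {n}→∅
  live b3: {m,n,x}→{m,n}
  live b4: ∅→∅
  live b5: {m,n}→{m}
  live b6: {m}→{m}
  live b7: ∅→∅
  live b8: {m}→∅

Interference:
  d — {m,n}
  m — {d,n,x}
  n — {d,m,x}
  x — {m,n}

Registers:
  {d,m,n} pairwise interfere (3-clique) ⇒ χ ≥ 3
  assign d→r2 m→r0 n→r1 x→r2 — no edge inside a register ⇒ χ ≤ 3
  χ = 3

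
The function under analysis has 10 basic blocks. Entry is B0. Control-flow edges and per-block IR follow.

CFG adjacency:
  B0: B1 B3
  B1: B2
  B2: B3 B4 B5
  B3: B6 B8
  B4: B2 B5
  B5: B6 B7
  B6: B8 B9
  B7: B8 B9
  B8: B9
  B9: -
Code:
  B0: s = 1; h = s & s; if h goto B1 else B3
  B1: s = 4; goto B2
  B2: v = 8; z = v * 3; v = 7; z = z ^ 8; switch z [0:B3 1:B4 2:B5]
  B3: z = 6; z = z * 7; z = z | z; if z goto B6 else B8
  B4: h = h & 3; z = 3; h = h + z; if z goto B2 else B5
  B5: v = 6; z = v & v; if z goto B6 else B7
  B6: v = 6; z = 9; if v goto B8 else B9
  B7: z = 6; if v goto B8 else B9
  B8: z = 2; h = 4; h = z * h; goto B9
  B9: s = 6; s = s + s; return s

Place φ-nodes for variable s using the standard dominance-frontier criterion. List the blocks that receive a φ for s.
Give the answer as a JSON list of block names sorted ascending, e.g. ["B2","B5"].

Answer: ["B3", "B6", "B8", "B9"]

Derivation:
idom tree: B1←B0 B2←B1 B3←B0 B4←B2 B5←B2 B6←B0 B7←B5 B8←B0 B9←B0
Dom∩ at merges:
  B2: preds {B1,B4}: {B0,B1} ∩ {B0,B1,B2,B4} = {B0,B1}; idom=B1
  B3: preds {B0,B2}: {B0} ∩ {B0,B1,B2} = {B0}; idom=B0
  B5: preds {B2,B4}: {B0,B1,B2} ∩ {B0,B1,B2,B4} = {B0,B1,B2}; idom=B2
  B6: preds {B3,B5}: {B0,B3} ∩ {B0,B1,B2,B5} = {B0}; idom=B0
  B8: preds {B3,B6,B7}: {B0,B3} ∩ {B0,B6} ∩ {B0,B1,B2,B5,B7} = {B0}; idom=B0
  B9: preds {B6,B7,B8}: {B0,B6} ∩ {B0,B1,B2,B5,B7} ∩ {B0,B8} = {B0}; idom=B0

DF walk-up:
  B2←B1: walk · to B1
  B2←B4: walk B4→B2 to B1
  B3←B0: walk · to B0
  B3←B2: walk B2→B1 to B0
  B5←B2: walk · to B2
  B5←B4: walk B4 to B2
  B6←B3: walk B3 to B0
  B6←B5: walk B5→B2→B1 to B0
  B8←B3: walk B3 to B0
  B8←B6: walk B6 to B0
  B8←B7: walk B7→B5→B2→B1 to B0
  B9←B6: walk B6 to B0
  B9←B7: walk B7→B5→B2→B1 to B0
  B9←B8: walk B8 to B0
  B0 → ∅
  B1 → {B3,B6,B8,B9}
  B2 → {B2,B3,B6,B8,B9}
  B3 → {B6,B8}
  B4 → {B2,B5}
  B5 → {B6,B8,B9}
  B6 → {B8,B9}
  B7 → {B8,B9}
  B8 → {B9}
  B9 → ∅

φ for s: defs {B0,B1,B9}
  DF⁺ = {B3,B6,B8,B9}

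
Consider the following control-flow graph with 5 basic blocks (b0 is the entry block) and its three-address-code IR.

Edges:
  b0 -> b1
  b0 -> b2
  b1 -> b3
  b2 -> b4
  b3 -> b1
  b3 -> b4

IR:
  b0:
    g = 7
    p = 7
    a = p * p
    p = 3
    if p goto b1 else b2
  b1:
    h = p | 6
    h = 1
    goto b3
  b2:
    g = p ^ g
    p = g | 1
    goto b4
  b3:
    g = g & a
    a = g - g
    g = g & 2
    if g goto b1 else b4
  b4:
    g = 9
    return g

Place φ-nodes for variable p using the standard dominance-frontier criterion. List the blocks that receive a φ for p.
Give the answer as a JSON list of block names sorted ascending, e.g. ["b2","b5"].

idom tree: b1←b0 b2←b0 b3←b1 b4←b0
Dom at joins:
  b1: preds {b0,b3}: {b0} ∩ {b0,b1,b3} = {b0}; idom=b0
  b4: preds {b2,b3}: {b0,b2} ∩ {b0,b1,b3} = {b0}; idom=b0

DF derivation:
  b1←b0: walk · to b0
  b1←b3: walk b3→b1 to b0
  b4←b2: walk b2 to b0
  b4←b3: walk b3→b1 to b0
  DF(b0)=∅
  DF(b1)={b1,b4}
  DF(b2)={b4}
  DF(b3)={b1,b4}
  DF(b4)=∅

φ for p: defs {b0,b2}
  DF⁺ = {b4}

Answer: ["b4"]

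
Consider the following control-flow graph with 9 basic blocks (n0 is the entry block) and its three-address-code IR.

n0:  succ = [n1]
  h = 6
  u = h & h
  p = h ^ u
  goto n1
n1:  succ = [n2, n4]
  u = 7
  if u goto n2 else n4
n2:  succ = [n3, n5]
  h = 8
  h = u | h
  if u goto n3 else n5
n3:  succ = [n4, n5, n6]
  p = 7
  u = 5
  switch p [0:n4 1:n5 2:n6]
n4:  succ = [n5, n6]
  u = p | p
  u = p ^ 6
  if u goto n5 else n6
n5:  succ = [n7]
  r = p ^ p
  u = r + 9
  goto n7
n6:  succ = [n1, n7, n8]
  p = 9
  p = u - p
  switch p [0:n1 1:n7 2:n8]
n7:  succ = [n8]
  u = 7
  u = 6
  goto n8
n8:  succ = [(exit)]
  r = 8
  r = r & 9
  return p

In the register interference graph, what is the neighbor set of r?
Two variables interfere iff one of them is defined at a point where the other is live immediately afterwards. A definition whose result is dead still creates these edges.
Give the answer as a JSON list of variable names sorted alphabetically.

def/use:
  n0: {h,p,u} / ∅
  n1: {u} / ∅
  n2: {h} / {u}
  n3: {p,u} / ∅
  n4: {u} / {p}
  n5: {r,u} / {p}
  n6: {p} / {u}
  n7: {u} / ∅
  n8: {r} / {p}

Liveness:
  n0 li=∅ lo={p}
  n1 li={p} lo={p,u}
  n2 li={p,u} lo={p}
  n3 li=∅ lo={p,u}
  n4 li={p} lo={p,u}
  n5 li={p} lo={p}
  n6 li={u} lo={p}
  n7 li={p} lo={p}
  n8 li={p} lo=∅

Conflict graph:
  h — {p,u}
  p — {h,r,u}
  r — {p}
  u — {h,p}

N(r) = ["p"]

Answer: ["p"]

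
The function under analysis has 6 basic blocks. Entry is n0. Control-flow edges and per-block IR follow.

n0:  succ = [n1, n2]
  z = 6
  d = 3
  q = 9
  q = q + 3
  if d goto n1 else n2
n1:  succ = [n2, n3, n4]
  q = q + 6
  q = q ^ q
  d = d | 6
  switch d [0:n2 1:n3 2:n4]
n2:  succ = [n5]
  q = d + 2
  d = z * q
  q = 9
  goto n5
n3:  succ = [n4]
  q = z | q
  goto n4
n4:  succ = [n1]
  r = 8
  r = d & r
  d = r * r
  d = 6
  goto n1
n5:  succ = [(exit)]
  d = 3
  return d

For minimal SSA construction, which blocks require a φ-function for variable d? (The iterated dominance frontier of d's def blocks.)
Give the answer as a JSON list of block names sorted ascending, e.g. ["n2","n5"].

Answer: ["n1", "n2"]

Working:
idom tree: n1←n0 n2←n0 n3←n1 n4←n1 n5←n2
Dom at joins:
  n1: preds {n0,n4}: {n0} ∩ {n0,n1,n4} = {n0}; idom=n0
  n2: preds {n0,n1}: {n0} ∩ {n0,n1} = {n0}; idom=n0
  n4: preds {n1,n3}: {n0,n1} ∩ {n0,n1,n3} = {n0,n1}; idom=n1

Frontier:
  n1←n0: walk · to n0
  n1←n4: walk n4→n1 to n0
  n2←n0: walk · to n0
  n2←n1: walk n1 to n0
  n4←n1: walk · to n1
  n4←n3: walk n3 to n1
  n0: DF=∅
  n1: DF={n1,n2}
  n2: DF=∅
  n3: DF={n4}
  n4: DF={n1}
  n5: DF=∅

φ for d: defs {n0,n1,n2,n4,n5}
  DF⁺ = {n1,n2}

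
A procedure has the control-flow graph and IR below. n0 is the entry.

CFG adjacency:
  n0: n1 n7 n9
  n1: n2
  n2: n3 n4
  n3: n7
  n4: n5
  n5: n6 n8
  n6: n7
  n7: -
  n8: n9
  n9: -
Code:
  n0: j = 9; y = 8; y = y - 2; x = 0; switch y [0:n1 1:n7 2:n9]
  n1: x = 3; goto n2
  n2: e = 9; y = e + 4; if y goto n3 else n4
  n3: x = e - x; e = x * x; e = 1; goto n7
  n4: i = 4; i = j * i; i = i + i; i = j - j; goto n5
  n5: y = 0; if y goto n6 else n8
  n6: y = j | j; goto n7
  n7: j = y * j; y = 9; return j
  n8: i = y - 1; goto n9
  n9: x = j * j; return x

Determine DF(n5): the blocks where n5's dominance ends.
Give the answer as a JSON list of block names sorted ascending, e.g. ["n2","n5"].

Answer: ["n7", "n9"]

Derivation:
idom tree: n1←n0 n2←n1 n3←n2 n4←n2 n5←n4 n6←n5 n7←n0 n8←n5 n9←n0
Dom∩ at merges:
  n7: preds {n0,n3,n6}: {n0} ∩ {n0,n1,n2,n3} ∩ {n0,n1,n2,n4,n5,n6} = {n0}; idom=n0
  n9: preds {n0,n8}: {n0} ∩ {n0,n1,n2,n4,n5,n8} = {n0}; idom=n0

DF derivation:
  n7←n0: walk · to n0
  n7←n3: walk n3→n2→n1 to n0
  n7←n6: walk n6→n5→n4→n2→n1 to n0
  n9←n0: walk · to n0
  n9←n8: walk n8→n5→n4→n2→n1 to n0
  DF(n0)=∅
  DF(n1)={n7,n9}
  DF(n2)={n7,n9}
  DF(n3)={n7}
  DF(n4)={n7,n9}
  DF(n5)={n7,n9}
  DF(n6)={n7}
  DF(n7)=∅
  DF(n8)={n9}
  DF(n9)=∅

DF(n5) = ["n7", "n9"]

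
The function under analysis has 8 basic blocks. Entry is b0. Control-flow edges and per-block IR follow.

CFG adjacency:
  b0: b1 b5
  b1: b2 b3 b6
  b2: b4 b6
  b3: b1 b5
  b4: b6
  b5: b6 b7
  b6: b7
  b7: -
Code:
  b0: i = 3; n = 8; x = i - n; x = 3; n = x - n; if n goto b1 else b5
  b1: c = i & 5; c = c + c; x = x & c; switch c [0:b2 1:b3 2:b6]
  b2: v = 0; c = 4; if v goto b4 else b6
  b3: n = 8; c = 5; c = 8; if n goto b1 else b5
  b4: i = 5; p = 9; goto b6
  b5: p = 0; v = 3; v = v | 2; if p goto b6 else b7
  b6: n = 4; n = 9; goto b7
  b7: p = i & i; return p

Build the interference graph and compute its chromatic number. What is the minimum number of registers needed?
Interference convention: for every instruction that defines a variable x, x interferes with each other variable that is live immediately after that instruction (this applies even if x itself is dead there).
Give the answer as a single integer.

Answer: 4

Analysis:
Block summaries:
  b0: def={i,n,x} ue=∅
  b1: def={c,x} ue={i,x}
  b2: def={c,v} ue=∅
  b3: def={c,n} ue=∅
  b4: def={i,p} ue=∅
  b5: def={p,v} ue=∅
  b6: def={n} ue=∅
  b7: def={p} ue={i}

Liveness:
  b0: in=∅ out={i,x}
  b1: in={i,x} out={i,x}
  b2: in={i} out={i}
  b3: in={i,x} out={i,x}
  b4: in=∅ out={i}
  b5: in={i} out={i}
  b6: in={i} out={i}
  b7: in={i} out=∅

Interference:
  c — {i,n,v,x}
  i — {c,n,p,v,x}
  n — {c,i,x}
  p — {i,v}
  v — {c,i,p}
  x — {c,i,n}

Colouring:
  lower bound: {c,i,n,x} mutually conflict ⇒ χ ≥ 4
  assign c→R1 i→R0 n→R2 p→R1 v→R2 x→R3 — no edge inside a register ⇒ χ ≤ 4
  χ = 4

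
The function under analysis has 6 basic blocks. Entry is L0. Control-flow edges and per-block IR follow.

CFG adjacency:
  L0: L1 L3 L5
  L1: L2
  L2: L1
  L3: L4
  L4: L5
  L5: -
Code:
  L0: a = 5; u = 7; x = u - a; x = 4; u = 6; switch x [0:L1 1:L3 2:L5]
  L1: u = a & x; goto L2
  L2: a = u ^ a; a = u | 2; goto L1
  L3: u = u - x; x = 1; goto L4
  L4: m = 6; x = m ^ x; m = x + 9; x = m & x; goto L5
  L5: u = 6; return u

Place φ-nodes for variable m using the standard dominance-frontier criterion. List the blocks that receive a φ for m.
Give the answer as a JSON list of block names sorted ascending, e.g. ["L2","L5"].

Answer: ["L5"]

Derivation:
idom tree: L1←L0 L2←L1 L3←L0 L4←L3 L5←L0
Dom∩ at merges:
  L1: preds {L0,L2}: {L0} ∩ {L0,L1,L2} = {L0}; idom=L0
  L5: preds {L0,L4}: {L0} ∩ {L0,L3,L4} = {L0}; idom=L0

DF walk-up:
  join L1 pred L0: · stop@L0
  join L1 pred L2: L2→L1 stop@L0
  join L5 pred L0: · stop@L0
  join L5 pred L4: L4→L3 stop@L0
  L0 → ∅
  L1 → {L1}
  L2 → {L1}
  L3 → {L5}
  L4 → {L5}
  L5 → ∅

φ for m: defs {L4}
  DF⁺ = {L5}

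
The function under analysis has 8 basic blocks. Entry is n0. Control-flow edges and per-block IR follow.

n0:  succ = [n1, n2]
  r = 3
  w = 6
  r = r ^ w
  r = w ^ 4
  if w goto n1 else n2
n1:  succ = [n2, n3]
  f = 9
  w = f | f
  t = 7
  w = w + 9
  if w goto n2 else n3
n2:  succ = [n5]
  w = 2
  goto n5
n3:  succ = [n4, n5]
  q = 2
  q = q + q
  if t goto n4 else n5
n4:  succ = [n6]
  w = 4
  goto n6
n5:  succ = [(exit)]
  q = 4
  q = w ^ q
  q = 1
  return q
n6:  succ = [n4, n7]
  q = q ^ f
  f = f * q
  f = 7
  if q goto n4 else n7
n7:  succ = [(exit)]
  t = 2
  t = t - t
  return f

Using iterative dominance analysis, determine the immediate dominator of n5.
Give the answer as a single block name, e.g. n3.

idom tree: n1←n0 n2←n0 n3←n1 n4←n3 n5←n0 n6←n4 n7←n6
Dom∩ at merges:
  n2: preds {n0,n1}: {n0} ∩ {n0,n1} = {n0}; idom=n0
  n4: preds {n3,n6}: {n0,n1,n3} ∩ {n0,n1,n3,n4,n6} = {n0,n1,n3}; idom=n3
  n5: preds {n2,n3}: {n0,n2} ∩ {n0,n1,n3} = {n0}; idom=n0

idom(n5) = n0

Answer: n0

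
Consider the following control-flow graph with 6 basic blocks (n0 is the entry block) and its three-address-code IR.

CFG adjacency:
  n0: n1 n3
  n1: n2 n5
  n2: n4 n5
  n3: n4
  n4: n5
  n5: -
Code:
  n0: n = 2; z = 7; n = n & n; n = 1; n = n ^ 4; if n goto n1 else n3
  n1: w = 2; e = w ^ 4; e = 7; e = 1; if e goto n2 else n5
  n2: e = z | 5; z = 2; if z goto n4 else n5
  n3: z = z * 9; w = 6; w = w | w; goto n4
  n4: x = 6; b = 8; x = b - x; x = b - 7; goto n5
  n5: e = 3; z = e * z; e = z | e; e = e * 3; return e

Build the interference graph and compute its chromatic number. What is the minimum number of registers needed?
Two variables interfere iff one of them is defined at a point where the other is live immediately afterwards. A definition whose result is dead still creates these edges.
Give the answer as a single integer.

Block summaries:
  n0: def={n,z} ue=∅
  n1: def={e,w} ue=∅
  n2: def={e,z} ue={z}
  n3: def={w,z} ue={z}
  n4: def={b,x} ue=∅
  n5: def={e,z} ue={z}

Liveness:
  n0 li=∅ lo={z}
  n1 li={z} lo={z}
  n2 li={z} lo={z}
  n3 li={z} lo={z}
  n4 li={z} lo={z}
  n5 li={z} lo=∅

Conflict graph:
  b↔{x,z}
  e↔{z}
  n↔{z}
  w↔{z}
  x↔{b,z}
  z↔{b,e,n,w,x}

Registers:
  clique {b,x,z} ⇒ need ≥ 3
  assign b→c1 e→c1 n→c1 w→c1 x→c2 z→c0 — no edge inside a register ⇒ χ ≤ 3
  χ = 3

Answer: 3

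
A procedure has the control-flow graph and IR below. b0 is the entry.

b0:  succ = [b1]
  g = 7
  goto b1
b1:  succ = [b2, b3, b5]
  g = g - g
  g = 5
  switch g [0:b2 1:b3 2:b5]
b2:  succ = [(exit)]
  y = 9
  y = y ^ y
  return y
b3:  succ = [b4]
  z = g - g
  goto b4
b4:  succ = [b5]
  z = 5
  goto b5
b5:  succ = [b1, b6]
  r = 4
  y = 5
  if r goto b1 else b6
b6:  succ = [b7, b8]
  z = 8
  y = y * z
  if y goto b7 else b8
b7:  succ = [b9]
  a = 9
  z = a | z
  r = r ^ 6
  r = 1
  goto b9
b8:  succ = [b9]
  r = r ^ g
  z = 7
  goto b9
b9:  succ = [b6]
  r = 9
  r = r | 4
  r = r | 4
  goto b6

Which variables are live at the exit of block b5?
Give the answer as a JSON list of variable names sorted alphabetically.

Answer: ["g", "r", "y"]

Analysis:
Per-block:
  b0: def={g} ue=∅
  b1: def={g} ue={g}
  b2: def={y} ue=∅
  b3: def={z} ue={g}
  b4: def={z} ue=∅
  b5: def={r,y} ue=∅
  b6: def={y,z} ue={y}
  b7: def={a,r,z} ue={r,z}
  b8: def={r,z} ue={g,r}
  b9: def={r} ue=∅

Backward fixpoint:
  b0: in=∅ out={g}
  b1: in={g} out={g}
  b2: in=∅ out=∅
  b3: in={g} out={g}
  b4: in={g} out={g}
  b5: in={g} out={g,r,y}
  b6: in={g,r,y} out={g,r,y,z}
  b7: in={g,r,y,z} out={g,y}
  b8: in={g,r,y} out={g,y}
  b9: in={g,y} out={g,r,y}

live-out(b5) = ["g", "r", "y"]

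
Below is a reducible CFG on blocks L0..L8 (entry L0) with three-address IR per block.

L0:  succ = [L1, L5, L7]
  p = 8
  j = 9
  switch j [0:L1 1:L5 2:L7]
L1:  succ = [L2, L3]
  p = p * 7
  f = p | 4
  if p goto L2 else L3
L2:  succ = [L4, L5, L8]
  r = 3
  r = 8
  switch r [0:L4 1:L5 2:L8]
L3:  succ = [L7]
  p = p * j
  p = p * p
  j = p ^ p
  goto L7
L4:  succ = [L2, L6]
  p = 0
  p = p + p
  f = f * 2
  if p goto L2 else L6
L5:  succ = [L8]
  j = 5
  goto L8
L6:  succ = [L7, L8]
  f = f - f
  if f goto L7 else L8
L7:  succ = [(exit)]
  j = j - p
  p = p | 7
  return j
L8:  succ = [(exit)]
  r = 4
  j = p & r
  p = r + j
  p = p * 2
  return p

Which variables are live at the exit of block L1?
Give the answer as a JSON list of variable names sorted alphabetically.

Answer: ["f", "j", "p"]

Working:
def/use:
  L0: def={j,p} ue=∅
  L1: def={f,p} ue={p}
  L2: def={r} ue=∅
  L3: def={j,p} ue={j,p}
  L4: def={f,p} ue={f}
  L5: def={j} ue=∅
  L6: def={f} ue={f}
  L7: def={j,p} ue={j,p}
  L8: def={j,p,r} ue={p}

Live sets:
  live L0: ∅→{j,p}
  live L1: {j,p}→{f,j,p}
  live L2: {f,j,p}→{f,j,p}
  live L3: {j,p}→{j,p}
  live L4: {f,j}→{f,j,p}
  live L5: {p}→{p}
  live L6: {f,j,p}→{j,p}
  live L7: {j,p}→∅
  live L8: {p}→∅

live-out(L1) = ["f", "j", "p"]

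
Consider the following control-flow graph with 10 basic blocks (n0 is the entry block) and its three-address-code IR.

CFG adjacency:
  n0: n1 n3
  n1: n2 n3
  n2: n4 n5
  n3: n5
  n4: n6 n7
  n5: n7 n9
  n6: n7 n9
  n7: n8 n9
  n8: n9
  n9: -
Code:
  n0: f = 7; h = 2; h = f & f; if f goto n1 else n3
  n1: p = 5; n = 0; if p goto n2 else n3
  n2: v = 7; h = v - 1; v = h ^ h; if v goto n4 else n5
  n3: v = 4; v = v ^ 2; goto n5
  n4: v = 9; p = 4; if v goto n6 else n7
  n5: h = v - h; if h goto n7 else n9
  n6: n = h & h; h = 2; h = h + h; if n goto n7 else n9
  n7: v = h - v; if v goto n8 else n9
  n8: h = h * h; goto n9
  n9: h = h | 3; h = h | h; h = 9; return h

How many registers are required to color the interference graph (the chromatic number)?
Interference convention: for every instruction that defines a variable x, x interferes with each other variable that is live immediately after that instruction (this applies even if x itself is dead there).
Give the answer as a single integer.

def/use:
  n0 def {f,h} use ∅
  n1 def {n,p} use ∅
  n2 def {h,v} use ∅
  n3 def {v} use ∅
  n4 def {p,v} use ∅
  n5 def {h} use {h,v}
  n6 def {h,n} use {h}
  n7 def {v} use {h,v}
  n8 def {h} use {h}
  n9 def {h} use {h}

Backward fixpoint:
  live n0: ∅→{h}
  live n1: {h}→{h}
  live n2: ∅→{h,v}
  live n3: {h}→{h,v}
  live n4: {h}→{h,v}
  live n5: {h,v}→{h,v}
  live n6: {h,v}→{h,v}
  live n7: {h,v}→{h}
  live n8: {h}→{h}
  live n9: {h}→∅

Interfere edges:
  f: {h}
  h: {f,n,p,v}
  n: {h,p,v}
  p: {h,n,v}
  v: {h,n,p}

Registers:
  lower bound: {h,n,p,v} mutually conflict ⇒ χ ≥ 4
  assign f→c1 h→c0 n→c1 p→c2 v→c3 — no edge inside a register ⇒ χ ≤ 4
  χ = 4

Answer: 4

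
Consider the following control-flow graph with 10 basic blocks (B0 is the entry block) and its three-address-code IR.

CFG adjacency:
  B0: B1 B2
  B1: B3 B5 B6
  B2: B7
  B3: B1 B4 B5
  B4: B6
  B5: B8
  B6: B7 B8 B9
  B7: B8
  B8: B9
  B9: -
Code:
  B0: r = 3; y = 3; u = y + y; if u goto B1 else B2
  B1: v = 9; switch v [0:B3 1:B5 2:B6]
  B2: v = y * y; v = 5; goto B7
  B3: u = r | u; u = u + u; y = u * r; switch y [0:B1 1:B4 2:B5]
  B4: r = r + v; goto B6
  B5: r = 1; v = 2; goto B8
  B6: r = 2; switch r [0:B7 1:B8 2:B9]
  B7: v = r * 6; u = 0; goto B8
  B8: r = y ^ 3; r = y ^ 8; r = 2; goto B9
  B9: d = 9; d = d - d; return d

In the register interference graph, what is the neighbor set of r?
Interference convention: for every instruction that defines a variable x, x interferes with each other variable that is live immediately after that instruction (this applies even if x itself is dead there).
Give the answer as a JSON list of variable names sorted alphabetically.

Answer: ["u", "v", "y"]

Derivation:
def/use:
  B0: {r,u,y} / ∅
  B1: {v} / ∅
  B2: {v} / {y}
  B3: {u,y} / {r,u}
  B4: {r} / {r,v}
  B5: {r,v} / ∅
  B6: {r} / ∅
  B7: {u,v} / {r}
  B8: {r} / {y}
  B9: {d} / ∅

Live sets:
  B0 li=∅ lo={r,u,y}
  B1 li={r,u,y} lo={r,u,v,y}
  B2 li={r,y} lo={r,y}
  B3 li={r,u,v} lo={r,u,v,y}
  B4 li={r,v,y} lo={y}
  B5 li={y} lo={y}
  B6 li={y} lo={r,y}
  B7 li={r,y} lo={y}
  B8 li={y} lo=∅
  B9 li=∅ lo=∅

Interfere edges:
  d: ∅
  r: {u,v,y}
  u: {r,v,y}
  v: {r,u,y}
  y: {r,u,v}

N(r) = ["u", "v", "y"]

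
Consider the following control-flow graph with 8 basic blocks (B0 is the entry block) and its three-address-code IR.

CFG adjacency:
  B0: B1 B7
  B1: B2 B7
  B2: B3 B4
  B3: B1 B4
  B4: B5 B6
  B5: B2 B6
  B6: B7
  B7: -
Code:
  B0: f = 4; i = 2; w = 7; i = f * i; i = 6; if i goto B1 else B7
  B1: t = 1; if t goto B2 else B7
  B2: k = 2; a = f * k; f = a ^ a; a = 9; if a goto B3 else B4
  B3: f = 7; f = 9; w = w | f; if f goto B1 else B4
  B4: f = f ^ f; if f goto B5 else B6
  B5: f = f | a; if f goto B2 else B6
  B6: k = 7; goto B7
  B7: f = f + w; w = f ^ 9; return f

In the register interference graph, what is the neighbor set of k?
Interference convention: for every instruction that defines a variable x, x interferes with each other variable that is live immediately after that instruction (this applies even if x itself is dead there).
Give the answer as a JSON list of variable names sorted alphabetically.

Answer: ["f", "w"]

Analysis:
Per-block:
  B0: def={f,i,w} ue=∅
  B1: def={t} ue=∅
  B2: def={a,f,k} ue={f}
  B3: def={f,w} ue={w}
  B4: def={f} ue={f}
  B5: def={f} ue={a,f}
  B6: def={k} ue=∅
  B7: def={f,w} ue={f,w}

Live sets:
  B0 li=∅ lo={f,w}
  B1 li={f,w} lo={f,w}
  B2 li={f,w} lo={a,f,w}
  B3 li={a,w} lo={a,f,w}
  B4 li={a,f,w} lo={a,f,w}
  B5 li={a,f,w} lo={f,w}
  B6 li={f,w} lo={f,w}
  B7 li={f,w} lo=∅

Interfere edges:
  a↔{f,w}
  f↔{a,i,k,t,w}
  i↔{f,w}
  k↔{f,w}
  t↔{f,w}
  w↔{a,f,i,k,t}

N(k) = ["f", "w"]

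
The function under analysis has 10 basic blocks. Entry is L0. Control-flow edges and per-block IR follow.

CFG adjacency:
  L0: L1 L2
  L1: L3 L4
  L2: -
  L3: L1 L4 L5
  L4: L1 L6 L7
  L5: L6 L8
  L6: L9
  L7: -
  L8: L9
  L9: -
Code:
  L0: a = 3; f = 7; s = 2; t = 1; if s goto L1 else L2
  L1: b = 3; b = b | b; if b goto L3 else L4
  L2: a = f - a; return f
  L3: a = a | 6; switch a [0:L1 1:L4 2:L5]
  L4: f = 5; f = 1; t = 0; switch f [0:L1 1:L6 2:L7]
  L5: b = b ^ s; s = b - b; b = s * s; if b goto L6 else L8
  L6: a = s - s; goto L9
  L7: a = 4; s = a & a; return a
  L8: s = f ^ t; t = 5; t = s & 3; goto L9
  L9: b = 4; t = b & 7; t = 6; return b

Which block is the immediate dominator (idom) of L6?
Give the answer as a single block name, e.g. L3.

Answer: L1

Derivation:
idom tree: L1←L0 L2←L0 L3←L1 L4←L1 L5←L3 L6←L1 L7←L4 L8←L5 L9←L1
Dom∩ at merges:
  L1: preds {L0,L3,L4}: {L0} ∩ {L0,L1,L3} ∩ {L0,L1,L4} = {L0}; idom=L0
  L4: preds {L1,L3}: {L0,L1} ∩ {L0,L1,L3} = {L0,L1}; idom=L1
  L6: preds {L4,L5}: {L0,L1,L4} ∩ {L0,L1,L3,L5} = {L0,L1}; idom=L1
  L9: preds {L6,L8}: {L0,L1,L6} ∩ {L0,L1,L3,L5,L8} = {L0,L1}; idom=L1

idom(L6) = L1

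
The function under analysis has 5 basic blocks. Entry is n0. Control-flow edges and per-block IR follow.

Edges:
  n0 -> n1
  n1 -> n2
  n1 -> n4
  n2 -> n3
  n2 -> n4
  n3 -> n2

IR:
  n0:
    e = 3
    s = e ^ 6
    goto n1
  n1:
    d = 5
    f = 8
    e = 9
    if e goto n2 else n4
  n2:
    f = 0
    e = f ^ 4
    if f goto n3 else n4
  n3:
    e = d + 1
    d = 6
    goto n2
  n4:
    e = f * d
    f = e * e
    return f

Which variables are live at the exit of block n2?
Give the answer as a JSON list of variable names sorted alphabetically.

Per-block:
  n0 def {e,s} use ∅
  n1 def {d,e,f} use ∅
  n2 def {e,f} use ∅
  n3 def {d,e} use {d}
  n4 def {e,f} use {d,f}

Backward fixpoint:
  n0: in=∅ out=∅
  n1: in=∅ out={d,f}
  n2: in={d} out={d,f}
  n3: in={d} out={d}
  n4: in={d,f} out=∅

live-out(n2) = ["d", "f"]

Answer: ["d", "f"]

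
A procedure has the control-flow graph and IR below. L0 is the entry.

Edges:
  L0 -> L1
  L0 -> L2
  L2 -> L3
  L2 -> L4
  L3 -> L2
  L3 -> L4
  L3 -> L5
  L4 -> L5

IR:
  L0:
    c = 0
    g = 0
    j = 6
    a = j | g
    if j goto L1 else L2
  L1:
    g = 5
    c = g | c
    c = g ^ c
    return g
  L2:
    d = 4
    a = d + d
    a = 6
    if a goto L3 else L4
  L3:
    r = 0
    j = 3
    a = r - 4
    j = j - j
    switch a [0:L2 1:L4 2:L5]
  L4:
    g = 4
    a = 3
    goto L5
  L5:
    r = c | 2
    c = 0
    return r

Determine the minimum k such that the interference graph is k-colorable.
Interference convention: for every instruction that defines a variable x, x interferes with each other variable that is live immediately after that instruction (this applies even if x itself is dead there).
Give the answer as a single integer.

Answer: 3

Derivation:
def/use:
  L0 def {a,c,g,j} use ∅
  L1 def {c,g} use {c}
  L2 def {a,d} use ∅
  L3 def {a,j,r} use ∅
  L4 def {a,g} use ∅
  L5 def {c,r} use {c}

Liveness:
  L0: in=∅ out={c}
  L1: in={c} out=∅
  L2: in={c} out={c}
  L3: in={c} out={c}
  L4: in={c} out={c}
  L5: in={c} out=∅

Conflict graph:
  a↔{c,j}
  c↔{a,d,g,j,r}
  d↔{c}
  g↔{c,j}
  j↔{a,c,g,r}
  r↔{c,j}

Registers:
  lower bound: {a,c,j} mutually conflict ⇒ χ ≥ 3
  assign a→c2 c→c0 d→c1 g→c2 j→c1 r→c2 — no edge inside a register ⇒ χ ≤ 3
  χ = 3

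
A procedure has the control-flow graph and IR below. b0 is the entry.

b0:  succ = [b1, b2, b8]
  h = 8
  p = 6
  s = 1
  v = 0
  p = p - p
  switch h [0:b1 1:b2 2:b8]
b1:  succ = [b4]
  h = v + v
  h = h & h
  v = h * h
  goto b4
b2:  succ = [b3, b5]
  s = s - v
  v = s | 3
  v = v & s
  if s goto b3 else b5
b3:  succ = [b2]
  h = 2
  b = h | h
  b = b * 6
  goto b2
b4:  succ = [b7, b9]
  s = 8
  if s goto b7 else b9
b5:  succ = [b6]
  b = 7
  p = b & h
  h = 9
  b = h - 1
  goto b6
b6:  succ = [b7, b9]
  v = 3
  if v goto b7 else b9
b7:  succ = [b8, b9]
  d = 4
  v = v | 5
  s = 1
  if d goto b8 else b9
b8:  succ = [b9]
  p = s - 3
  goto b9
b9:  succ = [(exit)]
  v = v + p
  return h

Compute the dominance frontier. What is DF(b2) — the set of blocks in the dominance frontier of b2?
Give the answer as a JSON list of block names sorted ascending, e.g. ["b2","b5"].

Answer: ["b2", "b7", "b9"]

Working:
idom tree: b1←b0 b2←b0 b3←b2 b4←b1 b5←b2 b6←b5 b7←b0 b8←b0 b9←b0
Join-block Dom:
  b2: preds {b0,b3}: {b0} ∩ {b0,b2,b3} = {b0}; idom=b0
  b7: preds {b4,b6}: {b0,b1,b4} ∩ {b0,b2,b5,b6} = {b0}; idom=b0
  b8: preds {b0,b7}: {b0} ∩ {b0,b7} = {b0}; idom=b0
  b9: preds {b4,b6,b7,b8}: {b0,b1,b4} ∩ {b0,b2,b5,b6} ∩ {b0,b7} ∩ {b0,b8} = {b0}; idom=b0

DF walk-up:
  join b2 pred b0: · stop@b0
  join b2 pred b3: b3→b2 stop@b0
  join b7 pred b4: b4→b1 stop@b0
  join b7 pred b6: b6→b5→b2 stop@b0
  join b8 pred b0: · stop@b0
  join b8 pred b7: b7 stop@b0
  join b9 pred b4: b4→b1 stop@b0
  join b9 pred b6: b6→b5→b2 stop@b0
  join b9 pred b7: b7 stop@b0
  join b9 pred b8: b8 stop@b0
  b0: DF=∅
  b1: DF={b7,b9}
  b2: DF={b2,b7,b9}
  b3: DF={b2}
  b4: DF={b7,b9}
  b5: DF={b7,b9}
  b6: DF={b7,b9}
  b7: DF={b8,b9}
  b8: DF={b9}
  b9: DF=∅

DF(b2) = ["b2", "b7", "b9"]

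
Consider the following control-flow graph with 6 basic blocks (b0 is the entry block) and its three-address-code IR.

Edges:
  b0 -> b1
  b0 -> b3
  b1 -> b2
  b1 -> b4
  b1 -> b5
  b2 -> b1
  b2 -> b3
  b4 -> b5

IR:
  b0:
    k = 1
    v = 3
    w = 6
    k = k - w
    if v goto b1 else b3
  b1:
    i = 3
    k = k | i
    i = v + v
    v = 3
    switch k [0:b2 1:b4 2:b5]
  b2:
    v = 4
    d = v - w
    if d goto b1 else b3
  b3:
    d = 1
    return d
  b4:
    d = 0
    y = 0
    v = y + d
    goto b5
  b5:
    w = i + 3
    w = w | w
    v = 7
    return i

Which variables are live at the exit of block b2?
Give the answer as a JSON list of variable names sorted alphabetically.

Per-block:
  b0: def={k,v,w} ue=∅
  b1: def={i,k,v} ue={k,v}
  b2: def={d,v} ue={w}
  b3: def={d} ue=∅
  b4: def={d,v,y} ue=∅
  b5: def={v,w} ue={i}

Liveness:
  live b0: ∅→{k,v,w}
  live b1: {k,v,w}→{i,k,w}
  live b2: {k,w}→{k,v,w}
  live b3: ∅→∅
  live b4: {i}→{i}
  live b5: {i}→∅

live-out(b2) = ["k", "v", "w"]

Answer: ["k", "v", "w"]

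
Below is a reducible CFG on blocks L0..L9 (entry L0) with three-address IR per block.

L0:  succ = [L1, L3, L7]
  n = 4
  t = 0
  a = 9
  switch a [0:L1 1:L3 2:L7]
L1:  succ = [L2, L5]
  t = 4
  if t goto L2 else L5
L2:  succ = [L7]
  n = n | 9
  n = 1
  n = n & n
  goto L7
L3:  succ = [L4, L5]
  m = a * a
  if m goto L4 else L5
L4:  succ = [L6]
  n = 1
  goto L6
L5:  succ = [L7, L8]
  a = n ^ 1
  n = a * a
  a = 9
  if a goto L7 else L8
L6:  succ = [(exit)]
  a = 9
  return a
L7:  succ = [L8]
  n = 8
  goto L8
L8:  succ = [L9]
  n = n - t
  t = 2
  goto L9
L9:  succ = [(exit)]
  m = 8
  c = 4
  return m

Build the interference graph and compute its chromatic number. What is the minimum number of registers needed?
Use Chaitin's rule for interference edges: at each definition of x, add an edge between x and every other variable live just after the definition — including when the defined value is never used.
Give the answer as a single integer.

Per-block:
  L0 def {a,n,t} use ∅
  L1 def {t} use ∅
  L2 def {n} use {n}
  L3 def {m} use {a}
  L4 def {n} use ∅
  L5 def {a,n} use {n}
  L6 def {a} use ∅
  L7 def {n} use ∅
  L8 def {n,t} use {n,t}
  L9 def {c,m} use ∅

Live sets:
  live L0: ∅→{a,n,t}
  live L1: {n}→{n,t}
  live L2: {n,t}→{t}
  live L3: {a,n,t}→{n,t}
  live L4: ∅→∅
  live L5: {n,t}→{n,t}
  live L6: ∅→∅
  live L7: {t}→{n,t}
  live L8: {n,t}→∅
  live L9: ∅→∅

Interfere edges:
  a↔{n,t}
  c↔{m}
  m↔{c,n,t}
  n↔{a,m,t}
  t↔{a,m,n}

Colouring:
  {a,n,t} pairwise interfere (3-clique) ⇒ χ ≥ 3
  assign a→r0 c→r1 m→r0 n→r1 t→r2 — no edge inside a register ⇒ χ ≤ 3
  χ = 3

Answer: 3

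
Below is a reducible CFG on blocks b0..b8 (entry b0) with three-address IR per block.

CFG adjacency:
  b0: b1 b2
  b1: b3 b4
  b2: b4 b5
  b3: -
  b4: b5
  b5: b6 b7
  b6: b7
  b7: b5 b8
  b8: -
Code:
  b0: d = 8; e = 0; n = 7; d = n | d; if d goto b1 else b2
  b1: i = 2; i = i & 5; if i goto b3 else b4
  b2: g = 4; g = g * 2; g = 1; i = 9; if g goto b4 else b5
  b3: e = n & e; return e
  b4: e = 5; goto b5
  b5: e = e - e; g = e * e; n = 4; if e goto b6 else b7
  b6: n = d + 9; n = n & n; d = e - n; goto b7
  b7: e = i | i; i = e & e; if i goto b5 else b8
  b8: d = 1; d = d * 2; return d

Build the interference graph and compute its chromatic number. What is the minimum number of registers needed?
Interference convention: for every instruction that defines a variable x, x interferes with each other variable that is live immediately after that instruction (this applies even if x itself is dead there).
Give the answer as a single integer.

Per-block:
  b0: def={d,e,n} ue=∅
  b1: def={i} ue=∅
  b2: def={g,i} ue=∅
  b3: def={e} ue={e,n}
  b4: def={e} ue=∅
  b5: def={e,g,n} ue={e}
  b6: def={d,n} ue={d,e}
  b7: def={e,i} ue={i}
  b8: def={d} ue=∅

Live sets:
  b0: in=∅ out={d,e,n}
  b1: in={d,e,n} out={d,e,i,n}
  b2: in={d,e} out={d,e,i}
  b3: in={e,n} out=∅
  b4: in={d,i} out={d,e,i}
  b5: in={d,e,i} out={d,e,i}
  b6: in={d,e,i} out={d,i}
  b7: in={d,i} out={d,e,i}
  b8: in=∅ out=∅

Conflict graph:
  d↔{e,g,i,n}
  e↔{d,g,i,n}
  g↔{d,e,i}
  i↔{d,e,g,n}
  n↔{d,e,i}

Registers:
  lower bound: {d,e,g,i} mutually conflict ⇒ χ ≥ 4
  4-colouring: r0={d}  r1={e}  r2={i}  r3={g,n}
  χ = 4

Answer: 4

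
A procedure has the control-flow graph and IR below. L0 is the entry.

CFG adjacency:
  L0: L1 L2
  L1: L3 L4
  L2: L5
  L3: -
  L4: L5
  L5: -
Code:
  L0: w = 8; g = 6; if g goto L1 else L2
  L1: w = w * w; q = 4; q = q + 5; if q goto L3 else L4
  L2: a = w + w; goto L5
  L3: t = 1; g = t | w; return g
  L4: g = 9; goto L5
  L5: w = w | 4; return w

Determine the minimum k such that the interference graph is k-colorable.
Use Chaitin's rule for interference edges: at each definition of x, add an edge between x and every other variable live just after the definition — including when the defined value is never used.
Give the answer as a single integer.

Answer: 2

Analysis:
def/use:
  L0 def {g,w} use ∅
  L1 def {q,w} use {w}
  L2 def {a} use {w}
  L3 def {g,t} use {w}
  L4 def {g} use ∅
  L5 def {w} use {w}

Backward fixpoint:
  live L0: ∅→{w}
  live L1: {w}→{w}
  live L2: {w}→{w}
  live L3: {w}→∅
  live L4: {w}→{w}
  live L5: {w}→∅

Interference:
  a: {w}
  g: {w}
  q: {w}
  t: {w}
  w: {a,g,q,t}

Colouring:
  lower bound: {a,w} mutually conflict ⇒ χ ≥ 2
  2-colouring: R0={w}  R1={a,g,q,t}
  χ = 2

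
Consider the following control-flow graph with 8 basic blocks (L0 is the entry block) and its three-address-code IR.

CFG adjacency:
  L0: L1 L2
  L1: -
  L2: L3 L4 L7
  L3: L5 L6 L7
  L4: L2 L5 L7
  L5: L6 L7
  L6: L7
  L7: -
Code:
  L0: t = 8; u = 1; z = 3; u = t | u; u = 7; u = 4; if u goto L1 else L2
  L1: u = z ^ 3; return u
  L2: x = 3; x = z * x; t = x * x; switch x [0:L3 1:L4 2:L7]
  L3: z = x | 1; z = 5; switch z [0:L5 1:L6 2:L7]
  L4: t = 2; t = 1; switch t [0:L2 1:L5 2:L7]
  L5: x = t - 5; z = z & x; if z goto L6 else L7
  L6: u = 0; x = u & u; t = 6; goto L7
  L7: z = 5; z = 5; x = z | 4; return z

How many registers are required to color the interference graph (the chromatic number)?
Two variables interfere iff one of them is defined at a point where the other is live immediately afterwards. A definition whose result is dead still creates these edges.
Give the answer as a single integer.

Block summaries:
  L0: {t,u,z} / ∅
  L1: {u} / {z}
  L2: {t,x} / {z}
  L3: {z} / {x}
  L4: {t} / ∅
  L5: {x,z} / {t,z}
  L6: {t,u,x} / ∅
  L7: {x,z} / ∅

Live sets:
  L0 li=∅ lo={z}
  L1 li={z} lo=∅
  L2 li={z} lo={t,x,z}
  L3 li={t,x} lo={t,z}
  L4 li={z} lo={t,z}
  L5 li={t,z} lo=∅
  L6 li=∅ lo=∅
  L7 li=∅ lo=∅

Conflict graph:
  t: {u,x,z}
  u: {t,z}
  x: {t,z}
  z: {t,u,x}

Colouring:
  clique {t,u,z} ⇒ need ≥ 3
  3-colouring: c0={t}  c1={z}  c2={u,x}
  χ = 3

Answer: 3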